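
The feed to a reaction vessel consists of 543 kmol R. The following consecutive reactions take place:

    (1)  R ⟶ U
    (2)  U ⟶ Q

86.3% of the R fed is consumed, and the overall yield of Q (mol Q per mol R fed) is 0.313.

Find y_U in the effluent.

Conversion of R: R consumed = 1ξ₁ = 0.863 × 543 → ξ₁ = 468.6 kmol.
Yield of Q: 1ξ₂ / 543 = 0.313 → ξ₂ = 170 kmol.
Outlet amounts (n = n₀ + Σ ν·ξ):
  R: 543 − 1(468.6) = 74.39
  U: 0 + 1(468.6) − 1(170) = 298.6
  Q: 0 + 1(170) = 170
Total out = 543 kmol; y_U = 298.6 / 543 = 0.55.

0.55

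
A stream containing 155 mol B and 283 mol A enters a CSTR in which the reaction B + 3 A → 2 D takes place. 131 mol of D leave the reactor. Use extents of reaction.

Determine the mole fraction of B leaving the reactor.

For D: n = n₀ + 2ξ → 131 = 0 + 2ξ, giving ξ = 65.5 mol.
Outlet amounts (n = n₀ + ν ξ):
  B: 155 − 1(65.5) = 89.5
  A: 283 − 3(65.5) = 86.5
  D: 0 + 2(65.5) = 131
Total out = 307 mol; y_B = 89.5 / 307 = 0.2915.

0.292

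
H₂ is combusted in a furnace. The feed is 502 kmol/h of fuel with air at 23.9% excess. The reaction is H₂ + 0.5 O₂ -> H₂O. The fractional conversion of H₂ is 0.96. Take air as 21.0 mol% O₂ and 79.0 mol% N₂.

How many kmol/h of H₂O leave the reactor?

Stoichiometric O₂ = 0.5 × 502 = 251 kmol/h; O₂ fed = 251 × 1.239 = 311 kmol/h.
N₂ fed = 311 × 79/21 = 1170 kmol/h.
Fuel reacted = 0.96 × 502 → ξ = 481.9 kmol/h.
Outlet (n = n₀ + ν ξ):
  H₂: 502 − 1(481.9) = 20.08
  O₂: 311 − 0.5(481.9) = 70.03
  N₂: 1170 (inert)
  H₂O: 0 + 1(481.9) = 481.9

482 kmol/h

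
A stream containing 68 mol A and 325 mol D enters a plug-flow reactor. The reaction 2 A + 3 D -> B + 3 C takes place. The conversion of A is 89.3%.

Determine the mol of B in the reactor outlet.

30.4 mol

A reacted = 0.893 × 68 = 60.72 mol; ν_A = −2, so ξ = 60.72/2 = 30.36 mol.
Outlet amounts (n = n₀ + ν ξ):
  A: 68 − 2(30.36) = 7.276
  D: 325 − 3(30.36) = 233.9
  B: 0 + 1(30.36) = 30.36
  C: 0 + 3(30.36) = 91.09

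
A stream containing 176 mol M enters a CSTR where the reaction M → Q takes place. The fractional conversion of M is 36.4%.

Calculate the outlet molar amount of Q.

M reacted = 0.364 × 176 = 64.06 mol; ν_M = −1, so ξ = 64.06/1 = 64.06 mol.
Outlet amounts (n = n₀ + ν ξ):
  M: 176 − 1(64.06) = 111.9
  Q: 0 + 1(64.06) = 64.06

64.1 mol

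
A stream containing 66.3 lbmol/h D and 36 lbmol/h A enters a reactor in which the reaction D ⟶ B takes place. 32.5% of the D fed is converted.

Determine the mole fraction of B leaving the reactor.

D reacted = 0.325 × 66.3 = 21.55 lbmol/h; ν_D = −1, so ξ = 21.55/1 = 21.55 lbmol/h.
Outlet amounts (n = n₀ + ν ξ):
  D: 66.3 − 1(21.55) = 44.75
  B: 0 + 1(21.55) = 21.55
  A: 36 (inert)
Total out = 102.3 lbmol/h; y_B = 21.55 / 102.3 = 0.2106.

0.211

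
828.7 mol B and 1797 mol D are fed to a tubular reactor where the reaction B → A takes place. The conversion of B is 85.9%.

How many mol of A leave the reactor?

B reacted = 0.859 × 828.7 = 711.9 mol; ν_B = −1, so ξ = 711.9/1 = 711.9 mol.
Outlet amounts (n = n₀ + ν ξ):
  B: 828.7 − 1(711.9) = 116.8
  A: 0 + 1(711.9) = 711.9
  D: 1797 (inert)

712 mol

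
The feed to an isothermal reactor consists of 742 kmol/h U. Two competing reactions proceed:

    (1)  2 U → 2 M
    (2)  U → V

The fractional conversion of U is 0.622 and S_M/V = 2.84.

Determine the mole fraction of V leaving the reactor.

Conversion of U: U consumed = 0.622 × 742 = 461.5 kmol/h = 2ξ₁ + 1ξ₂.
Selectivity: 2ξ₁ / (1ξ₂) = 2.84 → ξ₁ = 1.42 ξ₂.
Substitute: (2·1.42 + 1) ξ₂ = 461.5 → ξ₂ = 120.2 kmol/h, ξ₁ = 170.7 kmol/h.
Outlet amounts (n = n₀ + Σ ν·ξ):
  U: 742 − 2(170.7) − 1(120.2) = 280.5
  M: 0 + 2(170.7) = 341.3
  V: 0 + 1(120.2) = 120.2
Total out = 742 kmol/h; y_V = 120.2 / 742 = 0.162.

0.162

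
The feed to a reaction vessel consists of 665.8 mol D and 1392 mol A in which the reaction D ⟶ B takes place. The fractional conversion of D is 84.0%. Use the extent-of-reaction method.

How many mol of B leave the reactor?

559 mol

D reacted = 0.84 × 665.8 = 559.3 mol; ν_D = −1, so ξ = 559.3/1 = 559.3 mol.
Outlet amounts (n = n₀ + ν ξ):
  D: 665.8 − 1(559.3) = 106.5
  B: 0 + 1(559.3) = 559.3
  A: 1392 (inert)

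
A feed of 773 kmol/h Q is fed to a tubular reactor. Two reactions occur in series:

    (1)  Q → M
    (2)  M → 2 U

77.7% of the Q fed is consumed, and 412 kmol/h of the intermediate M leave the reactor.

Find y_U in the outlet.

Conversion of Q: Q consumed = 1ξ₁ = 0.777 × 773 → ξ₁ = 600.6 kmol/h.
M balance: n_M = 0 + 1ξ₁ − 1ξ₂ = 412 → ξ₂ = (1·600.6 − 412)/1 = 188.6 kmol/h.
Outlet amounts (n = n₀ + Σ ν·ξ):
  Q: 773 − 1(600.6) = 172.4
  M: 0 + 1(600.6) − 1(188.6) = 412
  U: 0 + 2(188.6) = 377.2
Total out = 961.6 kmol/h; y_U = 377.2 / 961.6 = 0.3923.

0.392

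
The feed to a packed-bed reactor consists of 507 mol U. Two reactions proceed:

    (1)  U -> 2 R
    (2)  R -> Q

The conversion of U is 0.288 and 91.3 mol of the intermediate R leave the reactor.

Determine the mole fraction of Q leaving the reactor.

Conversion of U: U consumed = 1ξ₁ = 0.288 × 507 → ξ₁ = 146 mol.
R balance: n_R = 0 + 2ξ₁ − 1ξ₂ = 91.3 → ξ₂ = (2·146 − 91.3)/1 = 200.7 mol.
Outlet amounts (n = n₀ + Σ ν·ξ):
  U: 507 − 1(146) = 361
  R: 0 + 2(146) − 1(200.7) = 91.3
  Q: 0 + 1(200.7) = 200.7
Total out = 653 mol; y_Q = 200.7 / 653 = 0.3074.

0.307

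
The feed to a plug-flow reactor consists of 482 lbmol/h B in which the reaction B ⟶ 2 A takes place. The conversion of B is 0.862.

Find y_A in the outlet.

B reacted = 0.862 × 482 = 415.5 lbmol/h; ν_B = −1, so ξ = 415.5/1 = 415.5 lbmol/h.
Outlet amounts (n = n₀ + ν ξ):
  B: 482 − 1(415.5) = 66.52
  A: 0 + 2(415.5) = 831
Total out = 897.5 lbmol/h; y_A = 831 / 897.5 = 0.9259.

0.926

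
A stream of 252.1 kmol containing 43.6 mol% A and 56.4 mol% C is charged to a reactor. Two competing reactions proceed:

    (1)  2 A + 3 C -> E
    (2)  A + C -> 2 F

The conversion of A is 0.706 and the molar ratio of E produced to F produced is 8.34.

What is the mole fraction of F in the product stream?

Conversion of A: A consumed = 0.706 × 109.9 = 77.6 kmol = 2ξ₁ + 1ξ₂.
Selectivity: 1ξ₁ / (2ξ₂) = 8.34 → ξ₁ = 16.68 ξ₂.
Substitute: (2·16.68 + 1) ξ₂ = 77.6 → ξ₂ = 2.258 kmol, ξ₁ = 37.67 kmol.
Outlet amounts (n = n₀ + Σ ν·ξ):
  A: 109.9 − 2(37.67) − 1(2.258) = 32.32
  C: 142.2 − 3(37.67) − 1(2.258) = 26.91
  E: 0 + 1(37.67) = 37.67
  F: 0 + 2(2.258) = 4.517
Total out = 101.4 kmol; y_F = 4.517 / 101.4 = 0.04454.

0.0445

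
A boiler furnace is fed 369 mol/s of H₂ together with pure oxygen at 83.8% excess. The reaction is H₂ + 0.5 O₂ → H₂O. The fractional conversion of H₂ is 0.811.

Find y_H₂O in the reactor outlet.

0.536

Stoichiometric O₂ = 0.5 × 369 = 184.5 mol/s; O₂ fed = 184.5 × 1.838 = 339.1 mol/s.
Fuel reacted = 0.811 × 369 → ξ = 299.3 mol/s.
Outlet (n = n₀ + ν ξ):
  H₂: 369 − 1(299.3) = 69.74
  O₂: 339.1 − 0.5(299.3) = 189.5
  H₂O: 0 + 1(299.3) = 299.3
Total out = 558.5 mol/s; y_H₂O = 299.3 / 558.5 = 0.5358.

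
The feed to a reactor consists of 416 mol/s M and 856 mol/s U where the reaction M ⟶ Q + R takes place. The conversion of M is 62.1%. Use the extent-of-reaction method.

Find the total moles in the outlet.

1530 mol/s

M reacted = 0.621 × 416 = 258.3 mol/s; ν_M = −1, so ξ = 258.3/1 = 258.3 mol/s.
Outlet amounts (n = n₀ + ν ξ):
  M: 416 − 1(258.3) = 157.7
  Q: 0 + 1(258.3) = 258.3
  R: 0 + 1(258.3) = 258.3
  U: 856 (inert)
Total out = 157.7 + 258.3 + 258.3 + 856 = 1530 mol/s.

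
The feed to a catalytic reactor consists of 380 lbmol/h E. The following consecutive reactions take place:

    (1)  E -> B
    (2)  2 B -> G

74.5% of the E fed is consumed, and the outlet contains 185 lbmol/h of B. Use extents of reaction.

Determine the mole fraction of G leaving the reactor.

Conversion of E: E consumed = 1ξ₁ = 0.745 × 380 → ξ₁ = 283.1 lbmol/h.
B balance: n_B = 0 + 1ξ₁ − 2ξ₂ = 185 → ξ₂ = (1·283.1 − 185)/2 = 49.05 lbmol/h.
Outlet amounts (n = n₀ + Σ ν·ξ):
  E: 380 − 1(283.1) = 96.9
  B: 0 + 1(283.1) − 2(49.05) = 185
  G: 0 + 1(49.05) = 49.05
Total out = 330.9 lbmol/h; y_G = 49.05 / 330.9 = 0.1482.

0.148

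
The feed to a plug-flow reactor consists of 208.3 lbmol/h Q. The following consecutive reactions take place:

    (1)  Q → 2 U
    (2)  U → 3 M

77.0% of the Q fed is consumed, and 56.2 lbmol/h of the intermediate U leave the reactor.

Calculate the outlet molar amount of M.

Conversion of Q: Q consumed = 1ξ₁ = 0.77 × 208.3 → ξ₁ = 160.4 lbmol/h.
U balance: n_U = 0 + 2ξ₁ − 1ξ₂ = 56.2 → ξ₂ = (2·160.4 − 56.2)/1 = 264.6 lbmol/h.
Outlet amounts (n = n₀ + Σ ν·ξ):
  Q: 208.3 − 1(160.4) = 47.91
  U: 0 + 2(160.4) − 1(264.6) = 56.2
  M: 0 + 3(264.6) = 793.7

794 lbmol/h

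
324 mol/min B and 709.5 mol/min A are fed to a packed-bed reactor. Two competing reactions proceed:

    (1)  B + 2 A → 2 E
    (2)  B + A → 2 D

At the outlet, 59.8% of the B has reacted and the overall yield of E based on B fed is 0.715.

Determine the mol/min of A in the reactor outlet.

Yield of E: 2ξ₁ / 324 = 0.715 → ξ₁ = 115.8 mol/min.
Conversion of B: 1ξ₁ + 1ξ₂ = 0.598 × 324 = 193.8 → ξ₂ = 77.92 mol/min.
Outlet amounts (n = n₀ + Σ ν·ξ):
  B: 324 − 1(115.8) − 1(77.92) = 130.2
  A: 709.5 − 2(115.8) − 1(77.92) = 399.9
  E: 0 + 2(115.8) = 231.7
  D: 0 + 2(77.92) = 155.8

400 mol/min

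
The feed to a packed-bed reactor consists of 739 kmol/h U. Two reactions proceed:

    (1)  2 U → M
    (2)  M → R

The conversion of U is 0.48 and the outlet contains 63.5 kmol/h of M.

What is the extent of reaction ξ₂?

Conversion of U: U consumed = 2ξ₁ = 0.48 × 739 → ξ₁ = 177.4 kmol/h.
M balance: n_M = 0 + 1ξ₁ − 1ξ₂ = 63.5 → ξ₂ = (1·177.4 − 63.5)/1 = 113.9 kmol/h.
Outlet amounts (n = n₀ + Σ ν·ξ):
  U: 739 − 2(177.4) = 384.3
  M: 0 + 1(177.4) − 1(113.9) = 63.5
  R: 0 + 1(113.9) = 113.9

ξ₂ = 114 kmol/h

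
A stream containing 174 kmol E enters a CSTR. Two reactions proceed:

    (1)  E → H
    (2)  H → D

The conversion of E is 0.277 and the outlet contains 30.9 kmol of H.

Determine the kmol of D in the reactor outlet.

Conversion of E: E consumed = 1ξ₁ = 0.277 × 174 → ξ₁ = 48.2 kmol.
H balance: n_H = 0 + 1ξ₁ − 1ξ₂ = 30.9 → ξ₂ = (1·48.2 − 30.9)/1 = 17.3 kmol.
Outlet amounts (n = n₀ + Σ ν·ξ):
  E: 174 − 1(48.2) = 125.8
  H: 0 + 1(48.2) − 1(17.3) = 30.9
  D: 0 + 1(17.3) = 17.3

17.3 kmol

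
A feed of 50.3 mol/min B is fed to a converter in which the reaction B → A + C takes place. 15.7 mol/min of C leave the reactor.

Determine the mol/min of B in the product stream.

For C: n = n₀ + 1ξ → 15.7 = 0 + 1ξ, giving ξ = 15.7 mol/min.
Outlet amounts (n = n₀ + ν ξ):
  B: 50.3 − 1(15.7) = 34.6
  A: 0 + 1(15.7) = 15.7
  C: 0 + 1(15.7) = 15.7

34.6 mol/min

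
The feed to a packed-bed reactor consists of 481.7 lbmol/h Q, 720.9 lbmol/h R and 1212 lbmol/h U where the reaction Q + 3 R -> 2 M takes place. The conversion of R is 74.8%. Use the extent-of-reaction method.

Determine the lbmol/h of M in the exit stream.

R reacted = 0.748 × 720.9 = 539.2 lbmol/h; ν_R = −3, so ξ = 539.2/3 = 179.7 lbmol/h.
Outlet amounts (n = n₀ + ν ξ):
  Q: 481.7 − 1(179.7) = 302
  R: 720.9 − 3(179.7) = 181.7
  M: 0 + 2(179.7) = 359.5
  U: 1212 (inert)

359 lbmol/h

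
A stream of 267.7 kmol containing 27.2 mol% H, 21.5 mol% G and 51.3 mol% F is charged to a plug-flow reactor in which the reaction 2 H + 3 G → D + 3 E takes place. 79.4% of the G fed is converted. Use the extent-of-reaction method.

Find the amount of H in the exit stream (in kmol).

42.3 kmol

G reacted = 0.794 × 57.56 = 45.7 kmol; ν_G = −3, so ξ = 45.7/3 = 15.23 kmol.
Outlet amounts (n = n₀ + ν ξ):
  H: 72.81 − 2(15.23) = 42.35
  G: 57.56 − 3(15.23) = 11.86
  D: 0 + 1(15.23) = 15.23
  E: 0 + 3(15.23) = 45.7
  F: 137.3 (inert)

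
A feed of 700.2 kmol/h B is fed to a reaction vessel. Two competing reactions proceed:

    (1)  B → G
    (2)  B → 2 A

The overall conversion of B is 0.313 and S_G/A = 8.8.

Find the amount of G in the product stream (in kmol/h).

Conversion of B: B consumed = 0.313 × 700.2 = 219.2 kmol/h = 1ξ₁ + 1ξ₂.
Selectivity: 1ξ₁ / (2ξ₂) = 8.8 → ξ₁ = 17.6 ξ₂.
Substitute: (1·17.6 + 1) ξ₂ = 219.2 → ξ₂ = 11.78 kmol/h, ξ₁ = 207.4 kmol/h.
Outlet amounts (n = n₀ + Σ ν·ξ):
  B: 700.2 − 1(207.4) − 1(11.78) = 481
  G: 0 + 1(207.4) = 207.4
  A: 0 + 2(11.78) = 23.57

207 kmol/h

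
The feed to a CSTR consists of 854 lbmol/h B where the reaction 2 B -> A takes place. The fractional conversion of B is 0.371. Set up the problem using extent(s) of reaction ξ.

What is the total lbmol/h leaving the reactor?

B reacted = 0.371 × 854 = 316.8 lbmol/h; ν_B = −2, so ξ = 316.8/2 = 158.4 lbmol/h.
Outlet amounts (n = n₀ + ν ξ):
  B: 854 − 2(158.4) = 537.2
  A: 0 + 1(158.4) = 158.4
Total out = 537.2 + 158.4 = 695.6 lbmol/h.

696 lbmol/h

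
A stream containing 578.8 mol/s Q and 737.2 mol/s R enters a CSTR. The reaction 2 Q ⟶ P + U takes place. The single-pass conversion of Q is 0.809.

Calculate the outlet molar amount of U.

234 mol/s

Q reacted = 0.809 × 578.8 = 468.2 mol/s; ν_Q = −2, so ξ = 468.2/2 = 234.1 mol/s.
Outlet amounts (n = n₀ + ν ξ):
  Q: 578.8 − 2(234.1) = 110.6
  P: 0 + 1(234.1) = 234.1
  U: 0 + 1(234.1) = 234.1
  R: 737.2 (inert)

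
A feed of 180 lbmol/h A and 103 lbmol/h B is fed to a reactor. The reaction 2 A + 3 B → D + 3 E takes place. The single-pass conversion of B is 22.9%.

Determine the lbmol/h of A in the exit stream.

B reacted = 0.229 × 103 = 23.59 lbmol/h; ν_B = −3, so ξ = 23.59/3 = 7.862 lbmol/h.
Outlet amounts (n = n₀ + ν ξ):
  A: 180 − 2(7.862) = 164.3
  B: 103 − 3(7.862) = 79.41
  D: 0 + 1(7.862) = 7.862
  E: 0 + 3(7.862) = 23.59

164 lbmol/h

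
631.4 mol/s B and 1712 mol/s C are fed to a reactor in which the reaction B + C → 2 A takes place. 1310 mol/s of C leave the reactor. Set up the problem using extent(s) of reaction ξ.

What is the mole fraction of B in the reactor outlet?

For C: n = n₀ − 1ξ → 1310 = 1712 − 1ξ, giving ξ = 402 mol/s.
Outlet amounts (n = n₀ + ν ξ):
  B: 631.4 − 1(402) = 229.4
  C: 1712 − 1(402) = 1310
  A: 0 + 2(402) = 804
Total out = 2343 mol/s; y_B = 229.4 / 2343 = 0.09789.

0.0979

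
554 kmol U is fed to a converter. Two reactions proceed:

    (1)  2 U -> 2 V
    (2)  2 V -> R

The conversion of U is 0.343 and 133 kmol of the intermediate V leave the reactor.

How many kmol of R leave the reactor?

Conversion of U: U consumed = 2ξ₁ = 0.343 × 554 → ξ₁ = 95.01 kmol.
V balance: n_V = 0 + 2ξ₁ − 2ξ₂ = 133 → ξ₂ = (2·95.01 − 133)/2 = 28.51 kmol.
Outlet amounts (n = n₀ + Σ ν·ξ):
  U: 554 − 2(95.01) = 364
  V: 0 + 2(95.01) − 2(28.51) = 133
  R: 0 + 1(28.51) = 28.51

28.5 kmol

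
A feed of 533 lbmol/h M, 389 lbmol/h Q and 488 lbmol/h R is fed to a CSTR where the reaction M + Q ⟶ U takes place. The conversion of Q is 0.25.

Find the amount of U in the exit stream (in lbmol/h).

Q reacted = 0.25 × 389 = 97.25 lbmol/h; ν_Q = −1, so ξ = 97.25/1 = 97.25 lbmol/h.
Outlet amounts (n = n₀ + ν ξ):
  M: 533 − 1(97.25) = 435.8
  Q: 389 − 1(97.25) = 291.8
  U: 0 + 1(97.25) = 97.25
  R: 488 (inert)

97.2 lbmol/h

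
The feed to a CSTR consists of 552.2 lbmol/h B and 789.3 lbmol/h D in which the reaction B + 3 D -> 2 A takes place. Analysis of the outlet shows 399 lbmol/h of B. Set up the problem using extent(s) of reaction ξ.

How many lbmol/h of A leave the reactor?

For B: n = n₀ − 1ξ → 399 = 552.2 − 1ξ, giving ξ = 153.2 lbmol/h.
Outlet amounts (n = n₀ + ν ξ):
  B: 552.2 − 1(153.2) = 399
  D: 789.3 − 3(153.2) = 329.7
  A: 0 + 2(153.2) = 306.4

306 lbmol/h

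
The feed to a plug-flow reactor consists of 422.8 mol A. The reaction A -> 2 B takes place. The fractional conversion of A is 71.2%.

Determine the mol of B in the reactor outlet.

602 mol

A reacted = 0.712 × 422.8 = 301 mol; ν_A = −1, so ξ = 301/1 = 301 mol.
Outlet amounts (n = n₀ + ν ξ):
  A: 422.8 − 1(301) = 121.8
  B: 0 + 2(301) = 602.1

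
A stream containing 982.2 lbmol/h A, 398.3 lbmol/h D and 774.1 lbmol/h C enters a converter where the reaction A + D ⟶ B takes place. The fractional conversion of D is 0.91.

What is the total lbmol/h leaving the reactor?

1790 lbmol/h

D reacted = 0.91 × 398.3 = 362.5 lbmol/h; ν_D = −1, so ξ = 362.5/1 = 362.5 lbmol/h.
Outlet amounts (n = n₀ + ν ξ):
  A: 982.2 − 1(362.5) = 619.7
  D: 398.3 − 1(362.5) = 35.85
  B: 0 + 1(362.5) = 362.5
  C: 774.1 (inert)
Total out = 619.7 + 35.85 + 362.5 + 774.1 = 1792 lbmol/h.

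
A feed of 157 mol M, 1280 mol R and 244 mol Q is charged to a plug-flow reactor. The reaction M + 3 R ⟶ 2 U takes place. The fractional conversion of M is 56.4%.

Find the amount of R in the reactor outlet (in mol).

1010 mol

M reacted = 0.564 × 157 = 88.55 mol; ν_M = −1, so ξ = 88.55/1 = 88.55 mol.
Outlet amounts (n = n₀ + ν ξ):
  M: 157 − 1(88.55) = 68.45
  R: 1280 − 3(88.55) = 1014
  U: 0 + 2(88.55) = 177.1
  Q: 244 (inert)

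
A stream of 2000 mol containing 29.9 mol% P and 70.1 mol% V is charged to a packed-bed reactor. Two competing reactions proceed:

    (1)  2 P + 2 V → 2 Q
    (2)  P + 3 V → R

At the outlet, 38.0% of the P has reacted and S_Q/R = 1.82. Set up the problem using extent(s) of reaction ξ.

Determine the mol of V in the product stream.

Conversion of P: P consumed = 0.38 × 598 = 227.2 mol = 2ξ₁ + 1ξ₂.
Selectivity: 2ξ₁ / (1ξ₂) = 1.82 → ξ₁ = 0.91 ξ₂.
Substitute: (2·0.91 + 1) ξ₂ = 227.2 → ξ₂ = 80.58 mol, ξ₁ = 73.33 mol.
Outlet amounts (n = n₀ + Σ ν·ξ):
  P: 598 − 2(73.33) − 1(80.58) = 370.8
  V: 1402 − 2(73.33) − 3(80.58) = 1014
  Q: 0 + 2(73.33) = 146.7
  R: 0 + 1(80.58) = 80.58

1010 mol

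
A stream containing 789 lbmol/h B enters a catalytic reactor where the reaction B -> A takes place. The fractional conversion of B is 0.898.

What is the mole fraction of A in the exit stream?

0.898

B reacted = 0.898 × 789 = 708.5 lbmol/h; ν_B = −1, so ξ = 708.5/1 = 708.5 lbmol/h.
Outlet amounts (n = n₀ + ν ξ):
  B: 789 − 1(708.5) = 80.48
  A: 0 + 1(708.5) = 708.5
Total out = 789 lbmol/h; y_A = 708.5 / 789 = 0.898.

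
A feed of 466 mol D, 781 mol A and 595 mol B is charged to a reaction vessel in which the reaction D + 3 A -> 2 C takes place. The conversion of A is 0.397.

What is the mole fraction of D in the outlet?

0.222

A reacted = 0.397 × 781 = 310.1 mol; ν_A = −3, so ξ = 310.1/3 = 103.4 mol.
Outlet amounts (n = n₀ + ν ξ):
  D: 466 − 1(103.4) = 362.6
  A: 781 − 3(103.4) = 470.9
  C: 0 + 2(103.4) = 206.7
  B: 595 (inert)
Total out = 1635 mol; y_D = 362.6 / 1635 = 0.2218.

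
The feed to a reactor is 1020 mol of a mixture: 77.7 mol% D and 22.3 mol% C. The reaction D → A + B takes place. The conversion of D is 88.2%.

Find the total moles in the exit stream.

1720 mol

D reacted = 0.882 × 792.5 = 699 mol; ν_D = −1, so ξ = 699/1 = 699 mol.
Outlet amounts (n = n₀ + ν ξ):
  D: 792.5 − 1(699) = 93.52
  A: 0 + 1(699) = 699
  B: 0 + 1(699) = 699
  C: 227.5 (inert)
Total out = 93.52 + 699 + 699 + 227.5 = 1719 mol.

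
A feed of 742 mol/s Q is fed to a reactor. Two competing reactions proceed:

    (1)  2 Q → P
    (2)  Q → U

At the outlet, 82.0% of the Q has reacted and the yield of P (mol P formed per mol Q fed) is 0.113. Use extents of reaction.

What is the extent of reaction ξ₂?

Yield of P: 1ξ₁ / 742 = 0.113 → ξ₁ = 83.85 mol/s.
Conversion of Q: 2ξ₁ + 1ξ₂ = 0.82 × 742 = 608.4 → ξ₂ = 440.7 mol/s.
Outlet amounts (n = n₀ + Σ ν·ξ):
  Q: 742 − 2(83.85) − 1(440.7) = 133.6
  P: 0 + 1(83.85) = 83.85
  U: 0 + 1(440.7) = 440.7

ξ₂ = 441 mol/s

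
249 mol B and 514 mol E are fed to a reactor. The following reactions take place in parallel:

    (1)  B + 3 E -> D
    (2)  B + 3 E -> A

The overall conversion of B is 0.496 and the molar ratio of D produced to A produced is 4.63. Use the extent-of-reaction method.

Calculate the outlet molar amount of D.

102 mol

Conversion of B: B consumed = 0.496 × 249 = 123.5 mol = 1ξ₁ + 1ξ₂.
Selectivity: 1ξ₁ / (1ξ₂) = 4.63 → ξ₁ = 4.63 ξ₂.
Substitute: (1·4.63 + 1) ξ₂ = 123.5 → ξ₂ = 21.94 mol, ξ₁ = 101.6 mol.
Outlet amounts (n = n₀ + Σ ν·ξ):
  B: 249 − 1(101.6) − 1(21.94) = 125.5
  E: 514 − 3(101.6) − 3(21.94) = 143.5
  D: 0 + 1(101.6) = 101.6
  A: 0 + 1(21.94) = 21.94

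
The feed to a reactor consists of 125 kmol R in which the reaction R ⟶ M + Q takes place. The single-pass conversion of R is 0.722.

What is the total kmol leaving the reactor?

R reacted = 0.722 × 125 = 90.25 kmol; ν_R = −1, so ξ = 90.25/1 = 90.25 kmol.
Outlet amounts (n = n₀ + ν ξ):
  R: 125 − 1(90.25) = 34.75
  M: 0 + 1(90.25) = 90.25
  Q: 0 + 1(90.25) = 90.25
Total out = 34.75 + 90.25 + 90.25 = 215.2 kmol.

215 kmol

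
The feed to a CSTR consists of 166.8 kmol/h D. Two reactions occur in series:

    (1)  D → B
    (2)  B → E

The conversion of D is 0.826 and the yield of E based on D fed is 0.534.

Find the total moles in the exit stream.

Conversion of D: D consumed = 1ξ₁ = 0.826 × 166.8 → ξ₁ = 137.8 kmol/h.
Yield of E: 1ξ₂ / 166.8 = 0.534 → ξ₂ = 89.07 kmol/h.
Outlet amounts (n = n₀ + Σ ν·ξ):
  D: 166.8 − 1(137.8) = 29.02
  B: 0 + 1(137.8) − 1(89.07) = 48.71
  E: 0 + 1(89.07) = 89.07
Total out = 29.02 + 48.71 + 89.07 = 166.8 kmol/h.

167 kmol/h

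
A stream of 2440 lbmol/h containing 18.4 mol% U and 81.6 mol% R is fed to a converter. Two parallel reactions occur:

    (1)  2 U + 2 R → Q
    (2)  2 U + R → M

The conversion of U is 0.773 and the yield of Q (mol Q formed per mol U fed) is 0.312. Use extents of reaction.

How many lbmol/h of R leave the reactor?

1680 lbmol/h

Yield of Q: 1ξ₁ / 449 = 0.312 → ξ₁ = 140.1 lbmol/h.
Conversion of U: 2ξ₁ + 2ξ₂ = 0.773 × 449 = 347 → ξ₂ = 33.45 lbmol/h.
Outlet amounts (n = n₀ + Σ ν·ξ):
  U: 449 − 2(140.1) − 2(33.45) = 101.9
  R: 1991 − 2(140.1) − 1(33.45) = 1677
  Q: 0 + 1(140.1) = 140.1
  M: 0 + 1(33.45) = 33.45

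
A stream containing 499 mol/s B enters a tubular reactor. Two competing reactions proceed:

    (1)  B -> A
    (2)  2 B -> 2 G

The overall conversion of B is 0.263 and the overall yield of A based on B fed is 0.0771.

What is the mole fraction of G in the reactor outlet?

0.186

Yield of A: 1ξ₁ / 499 = 0.0771 → ξ₁ = 38.47 mol/s.
Conversion of B: 1ξ₁ + 2ξ₂ = 0.263 × 499 = 131.2 → ξ₂ = 46.38 mol/s.
Outlet amounts (n = n₀ + Σ ν·ξ):
  B: 499 − 1(38.47) − 2(46.38) = 367.8
  A: 0 + 1(38.47) = 38.47
  G: 0 + 2(46.38) = 92.76
Total out = 499 mol/s; y_G = 92.76 / 499 = 0.1859.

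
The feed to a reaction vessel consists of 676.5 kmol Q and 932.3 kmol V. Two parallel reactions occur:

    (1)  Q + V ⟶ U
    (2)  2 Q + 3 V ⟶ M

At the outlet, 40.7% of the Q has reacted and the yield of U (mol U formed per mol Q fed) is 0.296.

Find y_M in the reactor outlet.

0.0298

Yield of U: 1ξ₁ / 676.5 = 0.296 → ξ₁ = 200.2 kmol.
Conversion of Q: 1ξ₁ + 2ξ₂ = 0.407 × 676.5 = 275.3 → ξ₂ = 37.55 kmol.
Outlet amounts (n = n₀ + Σ ν·ξ):
  Q: 676.5 − 1(200.2) − 2(37.55) = 401.2
  V: 932.3 − 1(200.2) − 3(37.55) = 619.4
  U: 0 + 1(200.2) = 200.2
  M: 0 + 1(37.55) = 37.55
Total out = 1258 kmol; y_M = 37.55 / 1258 = 0.02984.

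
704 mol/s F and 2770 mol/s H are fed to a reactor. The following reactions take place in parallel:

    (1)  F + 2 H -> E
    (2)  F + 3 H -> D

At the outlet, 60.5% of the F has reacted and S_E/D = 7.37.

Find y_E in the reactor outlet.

Conversion of F: F consumed = 0.605 × 704 = 425.9 mol/s = 1ξ₁ + 1ξ₂.
Selectivity: 1ξ₁ / (1ξ₂) = 7.37 → ξ₁ = 7.37 ξ₂.
Substitute: (1·7.37 + 1) ξ₂ = 425.9 → ξ₂ = 50.89 mol/s, ξ₁ = 375 mol/s.
Outlet amounts (n = n₀ + Σ ν·ξ):
  F: 704 − 1(375) − 1(50.89) = 278.1
  H: 2770 − 2(375) − 3(50.89) = 1867
  E: 0 + 1(375) = 375
  D: 0 + 1(50.89) = 50.89
Total out = 2571 mol/s; y_E = 375 / 2571 = 0.1459.

0.146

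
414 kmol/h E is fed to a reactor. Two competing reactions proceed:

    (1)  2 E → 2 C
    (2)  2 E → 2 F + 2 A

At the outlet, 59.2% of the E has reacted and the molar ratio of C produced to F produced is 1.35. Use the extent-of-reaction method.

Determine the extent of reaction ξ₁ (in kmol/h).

Conversion of E: E consumed = 0.592 × 414 = 245.1 kmol/h = 2ξ₁ + 2ξ₂.
Selectivity: 2ξ₁ / (2ξ₂) = 1.35 → ξ₁ = 1.35 ξ₂.
Substitute: (2·1.35 + 2) ξ₂ = 245.1 → ξ₂ = 52.15 kmol/h, ξ₁ = 70.4 kmol/h.
Outlet amounts (n = n₀ + Σ ν·ξ):
  E: 414 − 2(70.4) − 2(52.15) = 168.9
  C: 0 + 2(70.4) = 140.8
  F: 0 + 2(52.15) = 104.3
  A: 0 + 2(52.15) = 104.3

ξ₁ = 70.4 kmol/h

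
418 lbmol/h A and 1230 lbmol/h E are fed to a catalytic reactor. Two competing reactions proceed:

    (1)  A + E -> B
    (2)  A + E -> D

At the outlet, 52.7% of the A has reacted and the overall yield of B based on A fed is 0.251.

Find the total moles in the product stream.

Yield of B: 1ξ₁ / 418 = 0.251 → ξ₁ = 104.9 lbmol/h.
Conversion of A: 1ξ₁ + 1ξ₂ = 0.527 × 418 = 220.3 → ξ₂ = 115.4 lbmol/h.
Outlet amounts (n = n₀ + Σ ν·ξ):
  A: 418 − 1(104.9) − 1(115.4) = 197.7
  E: 1230 − 1(104.9) − 1(115.4) = 1010
  B: 0 + 1(104.9) = 104.9
  D: 0 + 1(115.4) = 115.4
Total out = 197.7 + 1010 + 104.9 + 115.4 = 1428 lbmol/h.

1430 lbmol/h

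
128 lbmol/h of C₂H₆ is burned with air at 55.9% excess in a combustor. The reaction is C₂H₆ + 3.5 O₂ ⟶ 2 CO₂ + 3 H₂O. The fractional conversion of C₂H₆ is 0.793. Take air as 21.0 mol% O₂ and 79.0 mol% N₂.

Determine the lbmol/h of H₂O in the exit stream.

Stoichiometric O₂ = 3.5 × 128 = 448 lbmol/h; O₂ fed = 448 × 1.559 = 698.4 lbmol/h.
N₂ fed = 698.4 × 79/21 = 2627 lbmol/h.
Fuel reacted = 0.793 × 128 → ξ = 101.5 lbmol/h.
Outlet (n = n₀ + ν ξ):
  C₂H₆: 128 − 1(101.5) = 26.5
  O₂: 698.4 − 3.5(101.5) = 343.2
  N₂: 2627 (inert)
  CO₂: 0 + 2(101.5) = 203
  H₂O: 0 + 3(101.5) = 304.5

305 lbmol/h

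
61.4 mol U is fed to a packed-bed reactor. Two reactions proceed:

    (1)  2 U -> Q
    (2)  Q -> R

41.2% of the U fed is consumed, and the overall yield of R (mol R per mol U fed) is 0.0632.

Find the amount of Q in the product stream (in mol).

Conversion of U: U consumed = 2ξ₁ = 0.412 × 61.4 → ξ₁ = 12.65 mol.
Yield of R: 1ξ₂ / 61.4 = 0.0632 → ξ₂ = 3.88 mol.
Outlet amounts (n = n₀ + Σ ν·ξ):
  U: 61.4 − 2(12.65) = 36.1
  Q: 0 + 1(12.65) − 1(3.88) = 8.768
  R: 0 + 1(3.88) = 3.88

8.77 mol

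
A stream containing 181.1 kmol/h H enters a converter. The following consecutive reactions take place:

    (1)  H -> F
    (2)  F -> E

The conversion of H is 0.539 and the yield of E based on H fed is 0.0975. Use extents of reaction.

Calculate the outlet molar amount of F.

80 kmol/h

Conversion of H: H consumed = 1ξ₁ = 0.539 × 181.1 → ξ₁ = 97.61 kmol/h.
Yield of E: 1ξ₂ / 181.1 = 0.0975 → ξ₂ = 17.66 kmol/h.
Outlet amounts (n = n₀ + Σ ν·ξ):
  H: 181.1 − 1(97.61) = 83.49
  F: 0 + 1(97.61) − 1(17.66) = 79.96
  E: 0 + 1(17.66) = 17.66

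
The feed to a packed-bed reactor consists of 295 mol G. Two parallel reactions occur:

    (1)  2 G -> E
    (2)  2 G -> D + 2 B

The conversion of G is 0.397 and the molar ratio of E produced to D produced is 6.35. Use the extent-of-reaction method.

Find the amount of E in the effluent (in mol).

Conversion of G: G consumed = 0.397 × 295 = 117.1 mol = 2ξ₁ + 2ξ₂.
Selectivity: 1ξ₁ / (1ξ₂) = 6.35 → ξ₁ = 6.35 ξ₂.
Substitute: (2·6.35 + 2) ξ₂ = 117.1 → ξ₂ = 7.967 mol, ξ₁ = 50.59 mol.
Outlet amounts (n = n₀ + Σ ν·ξ):
  G: 295 − 2(50.59) − 2(7.967) = 177.9
  E: 0 + 1(50.59) = 50.59
  D: 0 + 1(7.967) = 7.967
  B: 0 + 2(7.967) = 15.93

50.6 mol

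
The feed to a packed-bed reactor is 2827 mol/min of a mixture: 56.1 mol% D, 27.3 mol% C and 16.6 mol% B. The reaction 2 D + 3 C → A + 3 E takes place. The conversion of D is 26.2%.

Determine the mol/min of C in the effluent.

148 mol/min

D reacted = 0.262 × 1586 = 415.5 mol/min; ν_D = −2, so ξ = 415.5/2 = 207.8 mol/min.
Outlet amounts (n = n₀ + ν ξ):
  D: 1586 − 2(207.8) = 1170
  C: 771.8 − 3(207.8) = 148.5
  A: 0 + 1(207.8) = 207.8
  E: 0 + 3(207.8) = 623.3
  B: 469.3 (inert)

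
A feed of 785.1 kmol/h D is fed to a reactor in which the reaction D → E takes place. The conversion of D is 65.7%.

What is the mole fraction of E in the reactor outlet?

0.657

D reacted = 0.657 × 785.1 = 515.8 kmol/h; ν_D = −1, so ξ = 515.8/1 = 515.8 kmol/h.
Outlet amounts (n = n₀ + ν ξ):
  D: 785.1 − 1(515.8) = 269.3
  E: 0 + 1(515.8) = 515.8
Total out = 785.1 kmol/h; y_E = 515.8 / 785.1 = 0.657.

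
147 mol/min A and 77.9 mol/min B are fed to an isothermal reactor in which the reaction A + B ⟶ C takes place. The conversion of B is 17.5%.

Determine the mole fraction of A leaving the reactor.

0.631

B reacted = 0.175 × 77.9 = 13.63 mol/min; ν_B = −1, so ξ = 13.63/1 = 13.63 mol/min.
Outlet amounts (n = n₀ + ν ξ):
  A: 147 − 1(13.63) = 133.4
  B: 77.9 − 1(13.63) = 64.27
  C: 0 + 1(13.63) = 13.63
Total out = 211.3 mol/min; y_A = 133.4 / 211.3 = 0.6313.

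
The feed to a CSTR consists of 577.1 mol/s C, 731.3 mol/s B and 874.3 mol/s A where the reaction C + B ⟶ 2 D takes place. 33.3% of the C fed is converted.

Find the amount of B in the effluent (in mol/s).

539 mol/s

C reacted = 0.333 × 577.1 = 192.2 mol/s; ν_C = −1, so ξ = 192.2/1 = 192.2 mol/s.
Outlet amounts (n = n₀ + ν ξ):
  C: 577.1 − 1(192.2) = 384.9
  B: 731.3 − 1(192.2) = 539.1
  D: 0 + 2(192.2) = 384.3
  A: 874.3 (inert)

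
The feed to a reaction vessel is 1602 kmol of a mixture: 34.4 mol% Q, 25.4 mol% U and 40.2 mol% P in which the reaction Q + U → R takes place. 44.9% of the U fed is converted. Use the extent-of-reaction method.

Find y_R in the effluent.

0.129

U reacted = 0.449 × 406.9 = 182.7 kmol; ν_U = −1, so ξ = 182.7/1 = 182.7 kmol.
Outlet amounts (n = n₀ + ν ξ):
  Q: 551.1 − 1(182.7) = 368.4
  U: 406.9 − 1(182.7) = 224.2
  R: 0 + 1(182.7) = 182.7
  P: 644 (inert)
Total out = 1419 kmol; y_R = 182.7 / 1419 = 0.1287.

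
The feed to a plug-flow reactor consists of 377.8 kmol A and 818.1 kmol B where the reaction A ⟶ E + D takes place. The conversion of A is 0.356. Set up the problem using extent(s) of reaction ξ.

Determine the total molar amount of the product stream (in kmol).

A reacted = 0.356 × 377.8 = 134.5 kmol; ν_A = −1, so ξ = 134.5/1 = 134.5 kmol.
Outlet amounts (n = n₀ + ν ξ):
  A: 377.8 − 1(134.5) = 243.3
  E: 0 + 1(134.5) = 134.5
  D: 0 + 1(134.5) = 134.5
  B: 818.1 (inert)
Total out = 243.3 + 134.5 + 134.5 + 818.1 = 1330 kmol.

1330 kmol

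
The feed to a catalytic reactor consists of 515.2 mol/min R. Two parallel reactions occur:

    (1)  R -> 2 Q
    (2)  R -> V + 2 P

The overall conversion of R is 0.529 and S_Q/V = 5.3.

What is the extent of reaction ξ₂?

ξ₂ = 74.7 mol/min

Conversion of R: R consumed = 0.529 × 515.2 = 272.5 mol/min = 1ξ₁ + 1ξ₂.
Selectivity: 2ξ₁ / (1ξ₂) = 5.3 → ξ₁ = 2.65 ξ₂.
Substitute: (1·2.65 + 1) ξ₂ = 272.5 → ξ₂ = 74.67 mol/min, ξ₁ = 197.9 mol/min.
Outlet amounts (n = n₀ + Σ ν·ξ):
  R: 515.2 − 1(197.9) − 1(74.67) = 242.7
  Q: 0 + 2(197.9) = 395.7
  V: 0 + 1(74.67) = 74.67
  P: 0 + 2(74.67) = 149.3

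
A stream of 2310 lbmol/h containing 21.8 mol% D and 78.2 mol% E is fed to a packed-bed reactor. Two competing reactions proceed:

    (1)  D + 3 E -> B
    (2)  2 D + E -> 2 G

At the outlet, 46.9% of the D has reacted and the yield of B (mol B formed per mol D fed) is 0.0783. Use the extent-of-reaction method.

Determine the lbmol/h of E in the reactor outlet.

Yield of B: 1ξ₁ / 503.6 = 0.0783 → ξ₁ = 39.43 lbmol/h.
Conversion of D: 1ξ₁ + 2ξ₂ = 0.469 × 503.6 = 236.2 → ξ₂ = 98.37 lbmol/h.
Outlet amounts (n = n₀ + Σ ν·ξ):
  D: 503.6 − 1(39.43) − 2(98.37) = 267.4
  E: 1806 − 3(39.43) − 1(98.37) = 1590
  B: 0 + 1(39.43) = 39.43
  G: 0 + 2(98.37) = 196.7

1590 lbmol/h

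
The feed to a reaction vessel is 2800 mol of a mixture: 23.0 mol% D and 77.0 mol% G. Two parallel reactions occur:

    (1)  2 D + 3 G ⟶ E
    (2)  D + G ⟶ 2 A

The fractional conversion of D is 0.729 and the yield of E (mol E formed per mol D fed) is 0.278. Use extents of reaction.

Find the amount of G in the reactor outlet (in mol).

Yield of E: 1ξ₁ / 644 = 0.278 → ξ₁ = 179 mol.
Conversion of D: 2ξ₁ + 1ξ₂ = 0.729 × 644 = 469.5 → ξ₂ = 111.4 mol.
Outlet amounts (n = n₀ + Σ ν·ξ):
  D: 644 − 2(179) − 1(111.4) = 174.5
  G: 2156 − 3(179) − 1(111.4) = 1507
  E: 0 + 1(179) = 179
  A: 0 + 2(111.4) = 222.8

1510 mol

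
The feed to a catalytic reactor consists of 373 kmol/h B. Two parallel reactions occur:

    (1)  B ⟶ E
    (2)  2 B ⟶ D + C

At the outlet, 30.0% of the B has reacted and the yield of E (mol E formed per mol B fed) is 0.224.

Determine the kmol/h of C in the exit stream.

Yield of E: 1ξ₁ / 373 = 0.224 → ξ₁ = 83.55 kmol/h.
Conversion of B: 1ξ₁ + 2ξ₂ = 0.3 × 373 = 111.9 → ξ₂ = 14.17 kmol/h.
Outlet amounts (n = n₀ + Σ ν·ξ):
  B: 373 − 1(83.55) − 2(14.17) = 261.1
  E: 0 + 1(83.55) = 83.55
  D: 0 + 1(14.17) = 14.17
  C: 0 + 1(14.17) = 14.17

14.2 kmol/h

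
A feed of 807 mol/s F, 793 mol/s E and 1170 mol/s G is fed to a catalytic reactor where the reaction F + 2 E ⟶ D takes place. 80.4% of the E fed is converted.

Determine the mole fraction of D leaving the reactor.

E reacted = 0.804 × 793 = 637.6 mol/s; ν_E = −2, so ξ = 637.6/2 = 318.8 mol/s.
Outlet amounts (n = n₀ + ν ξ):
  F: 807 − 1(318.8) = 488.2
  E: 793 − 2(318.8) = 155.4
  D: 0 + 1(318.8) = 318.8
  G: 1170 (inert)
Total out = 2132 mol/s; y_D = 318.8 / 2132 = 0.1495.

0.149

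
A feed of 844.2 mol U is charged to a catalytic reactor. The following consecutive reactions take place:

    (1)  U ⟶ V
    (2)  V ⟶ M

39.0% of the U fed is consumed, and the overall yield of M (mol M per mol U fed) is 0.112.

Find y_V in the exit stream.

0.278

Conversion of U: U consumed = 1ξ₁ = 0.39 × 844.2 → ξ₁ = 329.2 mol.
Yield of M: 1ξ₂ / 844.2 = 0.112 → ξ₂ = 94.55 mol.
Outlet amounts (n = n₀ + Σ ν·ξ):
  U: 844.2 − 1(329.2) = 515
  V: 0 + 1(329.2) − 1(94.55) = 234.7
  M: 0 + 1(94.55) = 94.55
Total out = 844.2 mol; y_V = 234.7 / 844.2 = 0.278.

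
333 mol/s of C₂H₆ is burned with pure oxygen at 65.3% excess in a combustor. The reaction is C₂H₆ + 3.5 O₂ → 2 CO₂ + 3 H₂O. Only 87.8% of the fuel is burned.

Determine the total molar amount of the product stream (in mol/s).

Stoichiometric O₂ = 3.5 × 333 = 1166 mol/s; O₂ fed = 1166 × 1.653 = 1927 mol/s.
Fuel reacted = 0.878 × 333 → ξ = 292.4 mol/s.
Outlet (n = n₀ + ν ξ):
  C₂H₆: 333 − 1(292.4) = 40.63
  O₂: 1927 − 3.5(292.4) = 903.3
  CO₂: 0 + 2(292.4) = 584.7
  H₂O: 0 + 3(292.4) = 877.1
Total out = 40.63 + 903.3 + 584.7 + 877.1 = 2406 mol/s.

2410 mol/s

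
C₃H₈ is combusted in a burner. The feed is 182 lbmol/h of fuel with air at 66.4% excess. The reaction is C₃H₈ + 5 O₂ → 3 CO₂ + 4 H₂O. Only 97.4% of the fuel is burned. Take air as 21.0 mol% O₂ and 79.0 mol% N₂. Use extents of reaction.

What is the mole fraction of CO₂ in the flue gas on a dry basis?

Stoichiometric O₂ = 5 × 182 = 910 lbmol/h; O₂ fed = 910 × 1.664 = 1514 lbmol/h.
N₂ fed = 1514 × 79/21 = 5696 lbmol/h.
Fuel reacted = 0.974 × 182 → ξ = 177.3 lbmol/h.
Outlet (n = n₀ + ν ξ):
  C₃H₈: 182 − 1(177.3) = 4.732
  O₂: 1514 − 5(177.3) = 627.9
  N₂: 5696 (inert)
  CO₂: 0 + 3(177.3) = 531.8
  H₂O: 0 + 4(177.3) = 709.1
Dry total = 6861 lbmol/h; y_CO₂ (dry) = 531.8 / 6861 = 0.07751.

0.0775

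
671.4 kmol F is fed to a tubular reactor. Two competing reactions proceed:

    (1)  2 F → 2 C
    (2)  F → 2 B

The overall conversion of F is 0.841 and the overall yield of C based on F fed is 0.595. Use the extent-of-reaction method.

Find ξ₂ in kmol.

ξ₂ = 165 kmol

Yield of C: 2ξ₁ / 671.4 = 0.595 → ξ₁ = 199.7 kmol.
Conversion of F: 2ξ₁ + 1ξ₂ = 0.841 × 671.4 = 564.6 → ξ₂ = 165.2 kmol.
Outlet amounts (n = n₀ + Σ ν·ξ):
  F: 671.4 − 2(199.7) − 1(165.2) = 106.8
  C: 0 + 2(199.7) = 399.5
  B: 0 + 2(165.2) = 330.3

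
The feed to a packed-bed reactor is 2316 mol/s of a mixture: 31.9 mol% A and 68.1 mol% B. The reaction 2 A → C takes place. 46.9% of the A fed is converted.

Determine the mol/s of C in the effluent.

173 mol/s

A reacted = 0.469 × 738.8 = 346.5 mol/s; ν_A = −2, so ξ = 346.5/2 = 173.2 mol/s.
Outlet amounts (n = n₀ + ν ξ):
  A: 738.8 − 2(173.2) = 392.3
  C: 0 + 1(173.2) = 173.2
  B: 1577 (inert)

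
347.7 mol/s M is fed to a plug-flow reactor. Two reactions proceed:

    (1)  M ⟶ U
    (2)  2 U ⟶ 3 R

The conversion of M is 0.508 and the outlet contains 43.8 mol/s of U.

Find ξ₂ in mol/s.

Conversion of M: M consumed = 1ξ₁ = 0.508 × 347.7 → ξ₁ = 176.6 mol/s.
U balance: n_U = 0 + 1ξ₁ − 2ξ₂ = 43.8 → ξ₂ = (1·176.6 − 43.8)/2 = 66.42 mol/s.
Outlet amounts (n = n₀ + Σ ν·ξ):
  M: 347.7 − 1(176.6) = 171.1
  U: 0 + 1(176.6) − 2(66.42) = 43.8
  R: 0 + 3(66.42) = 199.2

ξ₂ = 66.4 mol/s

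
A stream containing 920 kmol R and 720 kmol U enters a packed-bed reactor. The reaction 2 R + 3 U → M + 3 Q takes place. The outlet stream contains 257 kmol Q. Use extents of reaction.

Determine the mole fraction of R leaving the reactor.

For Q: n = n₀ + 3ξ → 257 = 0 + 3ξ, giving ξ = 85.67 kmol.
Outlet amounts (n = n₀ + ν ξ):
  R: 920 − 2(85.67) = 748.7
  U: 720 − 3(85.67) = 463
  M: 0 + 1(85.67) = 85.67
  Q: 0 + 3(85.67) = 257
Total out = 1554 kmol; y_R = 748.7 / 1554 = 0.4817.

0.482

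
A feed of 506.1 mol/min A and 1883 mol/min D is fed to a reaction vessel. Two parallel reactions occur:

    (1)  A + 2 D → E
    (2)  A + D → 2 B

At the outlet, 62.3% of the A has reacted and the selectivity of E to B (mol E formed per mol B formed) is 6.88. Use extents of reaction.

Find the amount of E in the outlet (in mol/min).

294 mol/min

Conversion of A: A consumed = 0.623 × 506.1 = 315.3 mol/min = 1ξ₁ + 1ξ₂.
Selectivity: 1ξ₁ / (2ξ₂) = 6.88 → ξ₁ = 13.76 ξ₂.
Substitute: (1·13.76 + 1) ξ₂ = 315.3 → ξ₂ = 21.36 mol/min, ξ₁ = 293.9 mol/min.
Outlet amounts (n = n₀ + Σ ν·ξ):
  A: 506.1 − 1(293.9) − 1(21.36) = 190.8
  D: 1883 − 2(293.9) − 1(21.36) = 1274
  E: 0 + 1(293.9) = 293.9
  B: 0 + 2(21.36) = 42.72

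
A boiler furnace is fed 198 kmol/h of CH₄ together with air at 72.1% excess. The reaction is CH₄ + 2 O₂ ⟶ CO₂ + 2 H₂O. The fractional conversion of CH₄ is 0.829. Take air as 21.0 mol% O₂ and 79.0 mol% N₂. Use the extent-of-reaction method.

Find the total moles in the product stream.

Stoichiometric O₂ = 2 × 198 = 396 kmol/h; O₂ fed = 396 × 1.721 = 681.5 kmol/h.
N₂ fed = 681.5 × 79/21 = 2564 kmol/h.
Fuel reacted = 0.829 × 198 → ξ = 164.1 kmol/h.
Outlet (n = n₀ + ν ξ):
  CH₄: 198 − 1(164.1) = 33.86
  O₂: 681.5 − 2(164.1) = 353.2
  N₂: 2564 (inert)
  CO₂: 0 + 1(164.1) = 164.1
  H₂O: 0 + 2(164.1) = 328.3
Total out = 33.86 + 353.2 + 2564 + 164.1 + 328.3 = 3443 kmol/h.

3440 kmol/h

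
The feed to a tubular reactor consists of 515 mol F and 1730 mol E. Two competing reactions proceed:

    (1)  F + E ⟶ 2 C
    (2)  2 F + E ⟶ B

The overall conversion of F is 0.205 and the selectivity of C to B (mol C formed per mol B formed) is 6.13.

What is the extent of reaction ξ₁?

ξ₁ = 63.9 mol

Conversion of F: F consumed = 0.205 × 515 = 105.6 mol = 1ξ₁ + 2ξ₂.
Selectivity: 2ξ₁ / (1ξ₂) = 6.13 → ξ₁ = 3.065 ξ₂.
Substitute: (1·3.065 + 2) ξ₂ = 105.6 → ξ₂ = 20.84 mol, ξ₁ = 63.89 mol.
Outlet amounts (n = n₀ + Σ ν·ξ):
  F: 515 − 1(63.89) − 2(20.84) = 409.4
  E: 1730 − 1(63.89) − 1(20.84) = 1645
  C: 0 + 2(63.89) = 127.8
  B: 0 + 1(20.84) = 20.84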